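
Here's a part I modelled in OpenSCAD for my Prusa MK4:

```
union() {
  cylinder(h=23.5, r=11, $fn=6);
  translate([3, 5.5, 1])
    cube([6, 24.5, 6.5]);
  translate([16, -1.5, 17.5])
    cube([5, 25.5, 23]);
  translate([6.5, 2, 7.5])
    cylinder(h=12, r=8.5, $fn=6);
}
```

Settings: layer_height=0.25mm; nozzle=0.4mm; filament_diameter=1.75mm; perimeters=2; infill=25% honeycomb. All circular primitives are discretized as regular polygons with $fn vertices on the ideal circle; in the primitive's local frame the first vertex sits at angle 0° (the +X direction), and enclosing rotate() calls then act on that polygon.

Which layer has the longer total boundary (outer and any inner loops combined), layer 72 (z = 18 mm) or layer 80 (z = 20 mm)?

Layer 72 (z = 18): the cylinder: section is a regular 6-gon, circumradius r=11 (perimeter = 2·6·11.000·sin(180°/6) = 66.00 mm); the cube at (3, 5.5) does not reach this height (z outside [1, 7.5]); the cube at (16, -1.5) is present — its section is the full 5×25.5 rectangle (perimeter 61.00 mm); the r=8.5 cylinder at (6.5, 2) contributes a regular 6-gon of circumradius 8.5 (perimeter = 2·6·8.500·sin(180°/6) = 51.00 mm); Merging all regions: the regions partially overlap (shared area 126.51 mm²), so the edge portions inside another operand are dropped and the merged outline is re-measured after clipping — boundary = 135.00 mm. So its perimeter = 135.00 mm. Layer 80 (z = 20): the r=11 cylinder gives a regular 6-gon of circumradius 11 (constant along its height) (perimeter = 2·6·11.000·sin(180°/6) = 66.00 mm); the cube at (3, 5.5) does not reach this height (z outside [1, 7.5]); the cube at (16, -1.5) is present — its section is the full 5×25.5 rectangle (perimeter 61.00 mm); the cylinder at (6.5, 2) is not intersected at this z (z outside [7.5, 19.5]); Merging all regions: the 2 present regions are separate (no shared area or edge), so areas and boundary lengths simply add and each stays a separate island — boundary = 127.00 mm. So its perimeter = 127.00 mm. Layer 72 is larger (135.00 vs 127.00 mm).

layer 72 (z = 18 mm)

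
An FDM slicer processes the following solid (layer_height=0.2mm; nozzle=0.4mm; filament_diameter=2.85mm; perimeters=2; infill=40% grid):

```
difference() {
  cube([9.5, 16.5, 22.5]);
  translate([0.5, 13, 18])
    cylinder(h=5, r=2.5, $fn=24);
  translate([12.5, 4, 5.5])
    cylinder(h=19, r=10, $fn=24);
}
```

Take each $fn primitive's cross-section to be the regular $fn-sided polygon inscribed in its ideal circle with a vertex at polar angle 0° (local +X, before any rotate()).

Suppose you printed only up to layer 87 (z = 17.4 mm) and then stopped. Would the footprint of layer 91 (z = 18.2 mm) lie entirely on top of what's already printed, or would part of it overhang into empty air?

Compare the two slices. At z = 17.4: the cube is present — its section is the full 9.5×16.5 rectangle (area 156.75 mm²); the cylinder at (0.5, 13) is not intersected at this z (z outside [18, 23]); the r=10 cylinder at (12.5, 4) contributes a regular 24-gon of circumradius 10 (area = (24/2)·10.000²·sin(360°/24) = 310.58 mm²); After the difference (first − rest): starting from the 9.5×16.5 cube (156.75 mm²), the r=10 cylinder at (12.5, 4) partially overlaps it — only the 74.93 mm² overlap (of its 310.58 mm²) is removed, clipping the outline — area = 81.82 mm². At z = 18.2: the 9.5×16.5 cube contributes its full rectangle (area 156.75 mm²); the r=2.5 cylinder at (0.5, 13) contributes a regular 24-gon of circumradius 2.5 (area = (24/2)·2.500²·sin(360°/24) = 19.41 mm²); the r=10 cylinder at (12.5, 4) contributes a regular 24-gon of circumradius 10 (area = (24/2)·10.000²·sin(360°/24) = 310.58 mm²); After the difference (first − rest): starting from the 9.5×16.5 cube (156.75 mm²), the r=2.5 cylinder at (0.5, 13) partially overlaps it — only the 12.17 mm² overlap (of its 19.41 mm²) is removed, clipping the outline; the r=10 cylinder at (12.5, 4) partially overlaps it — only the 74.93 mm² overlap (of its 310.58 mm²) is removed, clipping the outline — area = 69.65 mm². Checking containment: the cross-section at z = 18.2 is a subset of the cross-section at z = 17.4.

entirely on top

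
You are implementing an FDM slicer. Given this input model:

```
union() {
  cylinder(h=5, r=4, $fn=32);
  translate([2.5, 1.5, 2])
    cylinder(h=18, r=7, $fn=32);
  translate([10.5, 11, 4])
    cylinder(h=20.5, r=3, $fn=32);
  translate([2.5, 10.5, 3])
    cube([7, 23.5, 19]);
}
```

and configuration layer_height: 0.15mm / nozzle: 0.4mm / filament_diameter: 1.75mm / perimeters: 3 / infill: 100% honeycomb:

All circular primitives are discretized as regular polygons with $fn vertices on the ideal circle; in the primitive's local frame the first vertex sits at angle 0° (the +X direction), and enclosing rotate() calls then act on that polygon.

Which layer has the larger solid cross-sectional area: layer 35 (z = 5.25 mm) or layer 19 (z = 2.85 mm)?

layer 35 (z = 5.25 mm)

Layer 35 (z = 5.25): the cylinder is not intersected at this z (z outside [0, 5]); the cylinder at (2.5, 1.5): section is a regular 32-gon, circumradius r=7 (area = (32/2)·7.000²·sin(360°/32) = 152.95 mm²); the cylinder at (10.5, 11): section is a regular 32-gon, circumradius r=3 (area = (32/2)·3.000²·sin(360°/32) = 28.09 mm²); the cube at (2.5, 10.5) (footprint 7×23.5) is included at this height (area 164.50 mm²); Taking the union: the regions partially overlap — summed areas 345.54 mm² minus the doubly-counted overlap 5.08 mm² gives 340.47 mm² — area = 340.47 mm². So its area = 340.47 mm². Layer 19 (z = 2.85): the r=4 cylinder contributes a regular 32-gon of circumradius 4 (area = (32/2)·4.000²·sin(360°/32) = 49.94 mm²); the cylinder at (2.5, 1.5): section is a regular 32-gon, circumradius r=7 (area = (32/2)·7.000²·sin(360°/32) = 152.95 mm²); the cylinder at (10.5, 11) is absent (z outside [4, 24.5]); the cube at (2.5, 10.5) is absent (z outside [3, 22]); Taking the union: the r=4 cylinder lies entirely inside the r=7 cylinder at (2.5, 1.5), so the union is just the r=7 cylinder at (2.5, 1.5) — area = 152.95 mm². So its area = 152.95 mm². Layer 35 is larger (340.47 vs 152.95 mm²).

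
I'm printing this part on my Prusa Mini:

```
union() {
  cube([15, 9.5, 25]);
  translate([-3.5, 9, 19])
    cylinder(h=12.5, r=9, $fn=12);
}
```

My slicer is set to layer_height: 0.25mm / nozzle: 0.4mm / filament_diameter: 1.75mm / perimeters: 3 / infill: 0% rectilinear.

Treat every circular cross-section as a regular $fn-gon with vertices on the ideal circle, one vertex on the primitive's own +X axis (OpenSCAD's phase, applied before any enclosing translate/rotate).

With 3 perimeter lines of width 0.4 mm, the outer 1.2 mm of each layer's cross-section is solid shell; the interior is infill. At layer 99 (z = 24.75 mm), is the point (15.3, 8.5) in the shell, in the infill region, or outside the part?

outside

At z = 24.75 mm: the 15×9.5 cube contributes its full rectangle; the r=9 cylinder at (-3.5, 9) gives a regular 12-gon of circumradius 9 (constant along its height); Merging all regions: the regions partially overlap (shared area 33.61 mm²), so overlapping operands fuse into one piece — 1 connected region. Overall, the cross-section is a single solid region. The nearest boundary edge runs (15.00, 9.50)→(15.00, 0.00); distance from the point to it = 0.30 mm. The point is not inside any of the regions above, so it lies outside the cross-section (0.30 mm from the nearest boundary).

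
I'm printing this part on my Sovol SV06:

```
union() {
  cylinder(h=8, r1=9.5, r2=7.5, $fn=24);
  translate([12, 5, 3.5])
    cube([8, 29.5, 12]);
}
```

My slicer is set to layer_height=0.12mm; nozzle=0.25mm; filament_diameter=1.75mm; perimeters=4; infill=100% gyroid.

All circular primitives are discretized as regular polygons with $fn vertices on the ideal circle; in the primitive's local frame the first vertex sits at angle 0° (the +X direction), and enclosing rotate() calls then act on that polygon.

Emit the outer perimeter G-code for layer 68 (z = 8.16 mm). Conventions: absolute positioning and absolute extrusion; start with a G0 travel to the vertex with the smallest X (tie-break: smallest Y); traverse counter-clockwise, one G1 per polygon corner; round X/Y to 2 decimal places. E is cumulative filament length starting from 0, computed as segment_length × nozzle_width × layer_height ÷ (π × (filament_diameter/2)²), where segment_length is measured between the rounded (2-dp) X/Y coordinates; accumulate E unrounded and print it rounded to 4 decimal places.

At z = 8.16 mm: the cone is not intersected at this z (z outside [0, 8]); the cube at (12, 5) is present — its section is the full 8×29.5 rectangle; Combining (union): only the 8×29.5 cube at (12, 5) is present, so the union is just that shape — 1 connected region. The outline is a single polygon with 4 vertices. Extrusion per mm of travel: 0.25 × 0.12 / (π × 0.875²) = 0.012473. Accumulating E over each segment gives final E = 0.9354.

G0 X12.00 Y5.00 Z8.16
G1 X20.00 Y5.00 E0.0998
G1 X20.00 Y34.50 E0.4677
G1 X12.00 Y34.50 E0.5675
G1 X12.00 Y5.00 E0.9354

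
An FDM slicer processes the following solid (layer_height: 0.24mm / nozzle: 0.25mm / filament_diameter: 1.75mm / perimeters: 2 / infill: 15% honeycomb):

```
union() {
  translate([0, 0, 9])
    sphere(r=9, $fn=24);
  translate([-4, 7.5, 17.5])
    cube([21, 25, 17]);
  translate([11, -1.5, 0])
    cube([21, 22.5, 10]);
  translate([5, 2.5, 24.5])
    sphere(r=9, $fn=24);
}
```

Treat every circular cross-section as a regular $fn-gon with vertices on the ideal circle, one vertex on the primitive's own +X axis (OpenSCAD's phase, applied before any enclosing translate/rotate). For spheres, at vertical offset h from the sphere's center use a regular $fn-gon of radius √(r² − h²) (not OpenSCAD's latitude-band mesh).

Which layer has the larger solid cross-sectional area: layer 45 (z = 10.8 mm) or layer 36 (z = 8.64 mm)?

Layer 45 (z = 10.8): the r=9 sphere contributes a regular 24-gon of circumradius √(9²−1.8²) = 8.818 (area = (24/2)·8.818²·sin(360°/24) = 241.51 mm²); the cube at (-4, 7.5) is not intersected at this z (z outside [17.5, 34.5]); the cube at (11, -1.5) is absent (z outside [0, 10]); the sphere at (5, 2.5) is not intersected at this z (|z−center|=13.700 > r=9); Combining (union): only the r=9 sphere is present, so the union is just that shape — area = 241.51 mm². So its area = 241.51 mm². Layer 36 (z = 8.64): the r=9 sphere contributes a regular 24-gon of circumradius √(9²−0.36²) = 8.993 (area = (24/2)·8.993²·sin(360°/24) = 251.17 mm²); the cube at (-4, 7.5) is not intersected at this z (z outside [17.5, 34.5]); the cube at (11, -1.5) is present — its section is the full 21×22.5 rectangle (area 472.50 mm²); the sphere at (5, 2.5) does not reach this height (|z−center|=15.860 > r=9); Taking the union: the 2 present regions are separate (no shared area or edge), so areas and boundary lengths simply add and each stays a separate island — area = 723.67 mm². So its area = 723.67 mm². Layer 36 is larger (723.67 vs 241.51 mm²).

layer 36 (z = 8.64 mm)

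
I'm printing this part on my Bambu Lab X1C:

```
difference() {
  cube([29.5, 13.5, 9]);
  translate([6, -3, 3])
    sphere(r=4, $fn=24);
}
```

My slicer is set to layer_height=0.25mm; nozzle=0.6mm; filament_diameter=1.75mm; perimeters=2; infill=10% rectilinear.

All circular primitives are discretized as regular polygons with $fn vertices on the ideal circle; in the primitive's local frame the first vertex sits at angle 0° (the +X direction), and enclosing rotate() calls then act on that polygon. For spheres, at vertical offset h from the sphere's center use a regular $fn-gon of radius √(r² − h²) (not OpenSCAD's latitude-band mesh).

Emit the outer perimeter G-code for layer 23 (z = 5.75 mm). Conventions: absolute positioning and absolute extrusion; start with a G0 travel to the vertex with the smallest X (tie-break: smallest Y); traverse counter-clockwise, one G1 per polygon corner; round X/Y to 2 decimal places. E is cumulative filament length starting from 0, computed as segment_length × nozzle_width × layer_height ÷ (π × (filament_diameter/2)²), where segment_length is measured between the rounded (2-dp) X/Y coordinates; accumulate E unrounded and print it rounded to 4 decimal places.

At z = 5.75 mm: the cube (footprint 29.5×13.5) is included at this height; the sphere at (6, -3): section is a regular 24-gon, circumradius = √(r²−h²) = √(4²−2.75²) = 2.905; Subtracting the remaining from the first: starting from the 29.5×13.5 cube, the r=4 sphere at (6, -3) misses the remaining region (no effect) — 1 connected region. The outline is a single polygon with 4 vertices. Extrusion per mm of travel: 0.6 × 0.25 / (π × 0.875²) = 0.062363. Accumulating E over each segment gives final E = 5.3632.

G0 X0.00 Y0.00 Z5.75
G1 X29.50 Y0.00 E1.8397
G1 X29.50 Y13.50 E2.6816
G1 X0.00 Y13.50 E4.5213
G1 X0.00 Y0.00 E5.3632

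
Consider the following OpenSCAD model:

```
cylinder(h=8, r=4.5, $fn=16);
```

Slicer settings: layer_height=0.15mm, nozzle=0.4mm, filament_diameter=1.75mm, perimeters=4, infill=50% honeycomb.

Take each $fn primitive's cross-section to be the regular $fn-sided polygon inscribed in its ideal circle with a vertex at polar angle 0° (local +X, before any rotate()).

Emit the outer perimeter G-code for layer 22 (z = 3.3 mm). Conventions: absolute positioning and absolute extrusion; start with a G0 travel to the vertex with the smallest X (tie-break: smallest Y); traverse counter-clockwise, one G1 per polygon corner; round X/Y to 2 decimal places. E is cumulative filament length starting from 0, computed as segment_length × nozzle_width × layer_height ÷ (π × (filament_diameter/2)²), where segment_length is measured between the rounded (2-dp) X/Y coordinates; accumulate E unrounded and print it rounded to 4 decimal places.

At z = 3.3 mm: the cylinder: section is a regular 16-gon, circumradius r=4.5. The outline is a single polygon with 16 vertices. Extrusion per mm of travel: 0.4 × 0.15 / (π × 0.875²) = 0.024945. Accumulating E over each segment gives final E = 0.7008.

G0 X-4.50 Y0.00 Z3.30
G1 X-4.16 Y-1.72 E0.0437
G1 X-3.18 Y-3.18 E0.0876
G1 X-1.72 Y-4.16 E0.1315
G1 X0.00 Y-4.50 E0.1752
G1 X1.72 Y-4.16 E0.2189
G1 X3.18 Y-3.18 E0.2628
G1 X4.16 Y-1.72 E0.3067
G1 X4.50 Y0.00 E0.3504
G1 X4.16 Y1.72 E0.3941
G1 X3.18 Y3.18 E0.4380
G1 X1.72 Y4.16 E0.4819
G1 X0.00 Y4.50 E0.5256
G1 X-1.72 Y4.16 E0.5693
G1 X-3.18 Y3.18 E0.6132
G1 X-4.16 Y1.72 E0.6571
G1 X-4.50 Y0.00 E0.7008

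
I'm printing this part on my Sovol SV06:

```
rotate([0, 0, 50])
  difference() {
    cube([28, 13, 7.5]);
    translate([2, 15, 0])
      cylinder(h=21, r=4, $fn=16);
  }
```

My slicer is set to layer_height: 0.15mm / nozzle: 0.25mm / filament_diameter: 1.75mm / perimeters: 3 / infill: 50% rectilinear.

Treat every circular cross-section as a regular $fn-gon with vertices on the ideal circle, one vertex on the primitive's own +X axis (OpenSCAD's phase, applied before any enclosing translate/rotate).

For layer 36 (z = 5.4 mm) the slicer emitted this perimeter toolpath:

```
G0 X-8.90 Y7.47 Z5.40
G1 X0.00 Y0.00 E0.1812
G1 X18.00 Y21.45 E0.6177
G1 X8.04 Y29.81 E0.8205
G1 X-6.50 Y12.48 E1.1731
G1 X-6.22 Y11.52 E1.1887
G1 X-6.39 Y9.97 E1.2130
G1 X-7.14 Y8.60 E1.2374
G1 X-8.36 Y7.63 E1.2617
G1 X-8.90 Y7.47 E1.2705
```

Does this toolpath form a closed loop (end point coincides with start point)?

Start point (G0): (-8.90, 7.47). End point (last G1): the path returns to the start — closed.

yes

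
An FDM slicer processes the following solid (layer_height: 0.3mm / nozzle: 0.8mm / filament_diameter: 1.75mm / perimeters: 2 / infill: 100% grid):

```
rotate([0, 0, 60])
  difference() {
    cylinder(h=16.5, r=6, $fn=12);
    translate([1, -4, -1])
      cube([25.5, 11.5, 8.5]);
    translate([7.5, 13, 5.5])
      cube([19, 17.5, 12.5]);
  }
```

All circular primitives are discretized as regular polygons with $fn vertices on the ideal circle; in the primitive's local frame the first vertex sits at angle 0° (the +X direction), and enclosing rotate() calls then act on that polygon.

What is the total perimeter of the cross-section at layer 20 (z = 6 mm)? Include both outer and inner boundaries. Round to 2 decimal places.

37.40 mm

At z = 6 mm: the cylinder: section is a regular 12-gon, circumradius r=6 (perimeter = 2·12·6.000·sin(180°/12) = 37.27 mm); the cube at (1, -4) (footprint 25.5×11.5) is included at this height (perimeter 74.00 mm); the 19×17.5 cube at (7.5, 13) contributes its full rectangle (perimeter 73.00 mm); After the difference (first − rest): starting from the r=6 cylinder, the 25.5×11.5 cube at (1, -4) partially overlaps it — only the 38.62 mm² overlap (of its 293.25 mm²) is removed, clipping the outline; the 19×17.5 cube at (7.5, 13) misses the remaining region (no effect) — boundary = 37.40 mm; (rotated 60° about Z; rotation is an isometry so areas/perimeters/island counts are preserved). Overall, the cross-section is a single solid region. Total boundary length (outer) = 37.40 mm.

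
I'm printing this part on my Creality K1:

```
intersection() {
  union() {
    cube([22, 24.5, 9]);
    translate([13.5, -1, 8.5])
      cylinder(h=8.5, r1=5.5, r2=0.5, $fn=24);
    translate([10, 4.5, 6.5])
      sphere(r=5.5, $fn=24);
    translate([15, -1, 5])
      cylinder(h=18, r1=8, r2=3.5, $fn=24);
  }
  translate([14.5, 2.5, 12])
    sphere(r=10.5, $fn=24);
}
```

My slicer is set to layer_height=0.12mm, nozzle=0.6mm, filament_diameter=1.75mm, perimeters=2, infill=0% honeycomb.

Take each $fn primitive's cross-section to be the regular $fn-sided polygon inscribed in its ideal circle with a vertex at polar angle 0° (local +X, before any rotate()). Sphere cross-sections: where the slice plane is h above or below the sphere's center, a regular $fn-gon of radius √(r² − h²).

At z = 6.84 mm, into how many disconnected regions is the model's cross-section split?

At z = 6.84 mm: the cube is present — its section is the full 22×24.5 rectangle; the cone at (13.5, -1) is absent (z outside [8.5, 17]); the sphere at (10, 4.5): section is a regular 24-gon, circumradius = √(r²−h²) = √(5.5²−0.34²) = 5.489; the cone at (15, -1) contributes a regular 24-gon of circumradius 7.540 (interpolated between r1=8 and r2=3.5 at t=0.102); Combining (union): the regions partially overlap (shared area 166.36 mm²), so overlapping operands fuse into one piece — 1 connected region; the r=10.5 sphere at (14.5, 2.5) contributes a regular 24-gon of circumradius √(10.5²−5.16²) = 9.145; After intersecting: the r=10.5 sphere at (14.5, 2.5) partially overlaps that combined region; clipping to the common part keeps 246.44 mm² — 1 connected region. The result has 1 disconnected region.

1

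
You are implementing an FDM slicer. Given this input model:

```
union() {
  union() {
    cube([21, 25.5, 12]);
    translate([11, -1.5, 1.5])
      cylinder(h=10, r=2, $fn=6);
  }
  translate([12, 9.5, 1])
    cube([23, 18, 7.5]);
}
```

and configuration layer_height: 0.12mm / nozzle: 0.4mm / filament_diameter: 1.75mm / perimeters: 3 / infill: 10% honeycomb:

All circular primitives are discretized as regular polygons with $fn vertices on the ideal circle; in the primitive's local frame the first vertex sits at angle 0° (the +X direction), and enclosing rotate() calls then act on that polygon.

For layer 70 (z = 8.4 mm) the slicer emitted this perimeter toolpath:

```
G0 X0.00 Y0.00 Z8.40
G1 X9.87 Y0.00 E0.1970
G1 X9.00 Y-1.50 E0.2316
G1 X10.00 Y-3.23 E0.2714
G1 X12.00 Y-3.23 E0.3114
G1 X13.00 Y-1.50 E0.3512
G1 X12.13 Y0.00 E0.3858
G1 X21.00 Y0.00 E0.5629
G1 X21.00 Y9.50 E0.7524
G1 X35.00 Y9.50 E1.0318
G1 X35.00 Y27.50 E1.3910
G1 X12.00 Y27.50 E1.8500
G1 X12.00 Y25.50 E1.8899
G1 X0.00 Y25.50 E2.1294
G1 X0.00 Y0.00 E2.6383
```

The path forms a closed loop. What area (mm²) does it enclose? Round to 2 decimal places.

Apply the shoelace formula to the sequence of (X, Y) vertices; enclosed area = 815.38 mm².

815.38 mm²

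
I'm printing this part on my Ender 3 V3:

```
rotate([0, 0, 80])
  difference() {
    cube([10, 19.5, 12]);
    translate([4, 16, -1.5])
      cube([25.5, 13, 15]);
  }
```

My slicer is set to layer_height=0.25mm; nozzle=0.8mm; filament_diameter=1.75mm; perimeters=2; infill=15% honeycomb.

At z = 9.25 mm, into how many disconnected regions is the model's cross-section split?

At z = 9.25 mm: the cube is present — its section is the full 10×19.5 rectangle; the cube at (4, 16) is present — its section is the full 25.5×13 rectangle; Taking the first minus the rest: starting from the 10×19.5 cube, the 25.5×13 cube at (4, 16) partially overlaps it — only the 21.00 mm² overlap (of its 331.50 mm²) is removed, clipping the outline — 1 connected region; (rotated 80° about Z; rotation is an isometry so areas/perimeters/island counts are preserved). The result has 1 disconnected region.

1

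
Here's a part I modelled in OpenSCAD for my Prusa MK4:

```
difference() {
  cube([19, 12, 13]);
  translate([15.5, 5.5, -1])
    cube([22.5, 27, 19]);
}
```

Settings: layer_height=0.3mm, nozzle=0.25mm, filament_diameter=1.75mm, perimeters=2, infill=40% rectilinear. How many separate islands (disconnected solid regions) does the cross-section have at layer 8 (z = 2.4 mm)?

At z = 2.4 mm: the cube is present — its section is the full 19×12 rectangle; the 22.5×27 cube at (15.5, 5.5) contributes its full rectangle; Subtracting the remaining from the first: starting from the 19×12 cube, the 22.5×27 cube at (15.5, 5.5) partially overlaps it — only the 22.75 mm² overlap (of its 607.50 mm²) is removed, clipping the outline — 1 connected region. Overall, the cross-section is a single solid region. Island count = 1.

1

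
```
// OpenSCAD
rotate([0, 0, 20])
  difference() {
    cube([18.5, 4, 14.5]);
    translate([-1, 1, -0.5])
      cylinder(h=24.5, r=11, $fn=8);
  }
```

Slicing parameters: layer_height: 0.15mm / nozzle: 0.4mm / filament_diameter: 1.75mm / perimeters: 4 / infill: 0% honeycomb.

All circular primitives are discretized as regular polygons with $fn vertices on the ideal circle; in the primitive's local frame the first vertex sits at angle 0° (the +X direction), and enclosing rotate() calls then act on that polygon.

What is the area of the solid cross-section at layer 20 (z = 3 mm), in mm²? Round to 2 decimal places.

At z = 3 mm: the cube (footprint 18.5×4) is included at this height (area 74.00 mm²); the r=11 cylinder at (-1, 1) gives a regular 8-gon of circumradius 11 (constant along its height) (area = (8/2)·11.000²·sin(360°/8) = 342.24 mm²); Subtracting the remaining from the first: starting from the 18.5×4 cube (74.00 mm²), the r=11 cylinder at (-1, 1) partially overlaps it — only the 37.93 mm² overlap (of its 342.24 mm²) is removed, clipping the outline — area = 36.07 mm²; (rotated 20° about Z; rotation is an isometry so areas/perimeters/island counts are preserved). Overall, the cross-section is a single solid region. Net area = 36.07 mm².

36.07 mm²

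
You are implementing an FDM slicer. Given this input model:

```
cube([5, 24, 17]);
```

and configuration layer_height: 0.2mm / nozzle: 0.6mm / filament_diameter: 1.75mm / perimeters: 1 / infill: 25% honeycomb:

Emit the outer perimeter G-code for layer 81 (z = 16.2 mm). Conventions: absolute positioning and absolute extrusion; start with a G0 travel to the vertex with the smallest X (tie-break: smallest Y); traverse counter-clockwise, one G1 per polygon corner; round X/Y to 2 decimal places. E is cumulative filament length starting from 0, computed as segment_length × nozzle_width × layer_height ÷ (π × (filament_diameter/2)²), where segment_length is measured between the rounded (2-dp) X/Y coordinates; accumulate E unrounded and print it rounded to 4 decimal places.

G0 X0.00 Y0.00 Z16.20
G1 X5.00 Y0.00 E0.2495
G1 X5.00 Y24.00 E1.4468
G1 X0.00 Y24.00 E1.6963
G1 X0.00 Y0.00 E2.8936

At z = 16.2 mm: the cube is present — its section is the full 5×24 rectangle. The outline is a single polygon with 4 vertices. Extrusion per mm of travel: 0.6 × 0.2 / (π × 0.875²) = 0.049890. Accumulating E over each segment gives final E = 2.8936.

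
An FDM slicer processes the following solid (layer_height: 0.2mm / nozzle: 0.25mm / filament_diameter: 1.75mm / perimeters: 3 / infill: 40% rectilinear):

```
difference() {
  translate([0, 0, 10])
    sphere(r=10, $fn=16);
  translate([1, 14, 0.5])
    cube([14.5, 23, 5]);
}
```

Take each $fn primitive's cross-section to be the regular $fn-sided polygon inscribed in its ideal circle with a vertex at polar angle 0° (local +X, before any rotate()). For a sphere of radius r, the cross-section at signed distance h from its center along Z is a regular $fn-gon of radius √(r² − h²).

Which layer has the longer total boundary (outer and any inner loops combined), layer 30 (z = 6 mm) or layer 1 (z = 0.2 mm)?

Layer 30 (z = 6): the r=10 sphere slices to a regular 16-gon of circumradius 9.165 (√(r²−h²) with h=4 from center) (perimeter = 2·16·9.165·sin(180°/16) = 57.22 mm); the cube at (1, 14) is absent (z outside [0.5, 5.5]); Subtracting the remaining from the first: none of the subtracted shapes is present at this height, so the r=10 sphere is unchanged — boundary = 57.22 mm. So its perimeter = 57.22 mm. Layer 1 (z = 0.2): the sphere: section is a regular 16-gon, circumradius = √(r²−h²) = √(10²−9.8²) = 1.990 (perimeter = 2·16·1.990·sin(180°/16) = 12.42 mm); the cube at (1, 14) is not intersected at this z (z outside [0.5, 5.5]); After the difference (first − rest): none of the subtracted shapes is present at this height, so the r=10 sphere is unchanged — boundary = 12.42 mm. So its perimeter = 12.42 mm. Layer 30 is larger (57.22 vs 12.42 mm).

layer 30 (z = 6 mm)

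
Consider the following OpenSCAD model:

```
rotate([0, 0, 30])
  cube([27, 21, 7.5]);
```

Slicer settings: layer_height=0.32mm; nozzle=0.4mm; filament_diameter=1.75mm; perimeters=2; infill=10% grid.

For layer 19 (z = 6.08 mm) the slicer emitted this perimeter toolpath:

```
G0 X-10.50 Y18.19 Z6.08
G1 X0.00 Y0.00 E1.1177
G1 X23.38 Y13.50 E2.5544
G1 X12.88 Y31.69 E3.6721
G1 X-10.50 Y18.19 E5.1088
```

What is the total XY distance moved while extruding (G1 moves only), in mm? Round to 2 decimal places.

Sum the Euclidean lengths of each G1 segment: total = 96.00 mm.

96.00 mm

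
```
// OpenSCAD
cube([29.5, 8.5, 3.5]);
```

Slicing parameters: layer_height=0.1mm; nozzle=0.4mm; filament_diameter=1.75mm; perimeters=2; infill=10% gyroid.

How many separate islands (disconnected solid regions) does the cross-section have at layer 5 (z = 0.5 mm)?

1

At z = 0.5 mm: the 29.5×8.5 cube contributes its full rectangle. Overall, the cross-section is a single solid region. Island count = 1.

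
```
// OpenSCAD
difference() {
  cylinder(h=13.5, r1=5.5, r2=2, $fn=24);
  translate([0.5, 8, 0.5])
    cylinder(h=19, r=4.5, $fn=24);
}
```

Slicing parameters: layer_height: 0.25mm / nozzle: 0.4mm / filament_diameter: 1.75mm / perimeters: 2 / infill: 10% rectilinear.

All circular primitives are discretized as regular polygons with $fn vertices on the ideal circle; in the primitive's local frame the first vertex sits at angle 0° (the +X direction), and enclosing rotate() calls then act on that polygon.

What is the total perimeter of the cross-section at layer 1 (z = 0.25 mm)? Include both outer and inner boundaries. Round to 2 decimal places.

At z = 0.25 mm: the cone (r1=5.5→r2=2) has section circumradius 5.435 here — a regular 24-gon (perimeter = 2·24·5.435·sin(180°/24) = 34.05 mm); the cylinder at (0.5, 8) is absent (z outside [0.5, 19.5]); After the difference (first − rest): none of the subtracted shapes is present at this height, so the cone is unchanged — boundary = 34.05 mm. Overall, the cross-section is a single solid region. Total boundary length (outer) = 34.05 mm.

34.05 mm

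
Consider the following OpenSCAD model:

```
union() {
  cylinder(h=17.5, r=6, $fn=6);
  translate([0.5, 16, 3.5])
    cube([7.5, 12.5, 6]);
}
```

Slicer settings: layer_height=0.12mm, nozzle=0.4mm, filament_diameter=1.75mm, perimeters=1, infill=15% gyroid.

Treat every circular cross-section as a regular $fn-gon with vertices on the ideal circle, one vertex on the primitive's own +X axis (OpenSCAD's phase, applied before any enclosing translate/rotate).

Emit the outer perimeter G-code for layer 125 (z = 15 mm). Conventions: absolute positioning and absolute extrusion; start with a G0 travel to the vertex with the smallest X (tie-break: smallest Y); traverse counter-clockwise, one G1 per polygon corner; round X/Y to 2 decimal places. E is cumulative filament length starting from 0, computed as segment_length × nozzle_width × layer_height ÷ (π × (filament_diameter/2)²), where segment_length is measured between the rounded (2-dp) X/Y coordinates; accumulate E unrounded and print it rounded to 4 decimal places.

G0 X-6.00 Y0.00 Z15.00
G1 X-3.00 Y-5.20 E0.1198
G1 X3.00 Y-5.20 E0.2395
G1 X6.00 Y0.00 E0.3593
G1 X3.00 Y5.20 E0.4791
G1 X-3.00 Y5.20 E0.5989
G1 X-6.00 Y0.00 E0.7187

At z = 15 mm: the r=6 cylinder contributes a regular 6-gon of circumradius 6; the cube at (0.5, 16) is not intersected at this z (z outside [3.5, 9.5]); Taking the union: only the r=6 cylinder is present, so the union is just that shape — 1 connected region. The outline is a single polygon with 6 vertices. Extrusion per mm of travel: 0.4 × 0.12 / (π × 0.875²) = 0.019956. Accumulating E over each segment gives final E = 0.7187.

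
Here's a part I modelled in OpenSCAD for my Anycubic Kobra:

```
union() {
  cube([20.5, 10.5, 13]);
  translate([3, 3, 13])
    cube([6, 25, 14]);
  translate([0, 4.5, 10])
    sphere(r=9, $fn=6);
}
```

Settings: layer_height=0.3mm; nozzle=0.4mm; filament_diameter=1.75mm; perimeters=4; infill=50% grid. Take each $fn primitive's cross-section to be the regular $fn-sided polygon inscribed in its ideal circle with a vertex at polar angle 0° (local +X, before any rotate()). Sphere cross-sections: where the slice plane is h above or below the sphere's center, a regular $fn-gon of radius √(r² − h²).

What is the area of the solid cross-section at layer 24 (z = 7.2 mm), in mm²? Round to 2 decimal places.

At z = 7.2 mm: the cube (footprint 20.5×10.5) is included at this height (area 215.25 mm²); the cube at (3, 3) is not intersected at this z (z outside [13, 27]); the r=9 sphere at (0, 4.5) slices to a regular 6-gon of circumradius 8.553 (√(r²−h²) with h=2.8 from center) (area = (6/2)·8.553²·sin(360°/6) = 190.08 mm²); Merging all regions: the regions partially overlap — summed areas 405.33 mm² minus the doubly-counted overlap 73.57 mm² gives 331.75 mm² — area = 331.75 mm². Overall, the cross-section is a single solid region. Net area = 331.75 mm².

331.75 mm²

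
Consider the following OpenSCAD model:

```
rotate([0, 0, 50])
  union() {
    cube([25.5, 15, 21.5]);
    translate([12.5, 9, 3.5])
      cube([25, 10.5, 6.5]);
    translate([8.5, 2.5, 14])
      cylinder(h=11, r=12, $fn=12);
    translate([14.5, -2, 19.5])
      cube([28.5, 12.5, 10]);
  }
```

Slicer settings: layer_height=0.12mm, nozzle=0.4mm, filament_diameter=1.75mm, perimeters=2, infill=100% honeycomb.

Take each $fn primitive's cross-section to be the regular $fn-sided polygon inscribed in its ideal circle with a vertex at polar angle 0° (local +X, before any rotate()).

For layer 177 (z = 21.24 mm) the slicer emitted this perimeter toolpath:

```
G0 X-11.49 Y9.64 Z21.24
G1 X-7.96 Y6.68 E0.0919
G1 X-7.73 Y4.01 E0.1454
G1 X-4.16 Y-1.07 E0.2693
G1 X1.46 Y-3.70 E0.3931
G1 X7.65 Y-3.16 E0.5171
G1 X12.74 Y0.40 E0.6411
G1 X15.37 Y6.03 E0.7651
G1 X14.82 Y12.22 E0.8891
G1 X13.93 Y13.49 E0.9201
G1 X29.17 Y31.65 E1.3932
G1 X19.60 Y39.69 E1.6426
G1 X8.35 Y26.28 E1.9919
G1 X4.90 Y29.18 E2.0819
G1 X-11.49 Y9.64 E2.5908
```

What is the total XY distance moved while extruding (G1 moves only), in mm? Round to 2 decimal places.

Sum the Euclidean lengths of each G1 segment: total = 129.83 mm.

129.83 mm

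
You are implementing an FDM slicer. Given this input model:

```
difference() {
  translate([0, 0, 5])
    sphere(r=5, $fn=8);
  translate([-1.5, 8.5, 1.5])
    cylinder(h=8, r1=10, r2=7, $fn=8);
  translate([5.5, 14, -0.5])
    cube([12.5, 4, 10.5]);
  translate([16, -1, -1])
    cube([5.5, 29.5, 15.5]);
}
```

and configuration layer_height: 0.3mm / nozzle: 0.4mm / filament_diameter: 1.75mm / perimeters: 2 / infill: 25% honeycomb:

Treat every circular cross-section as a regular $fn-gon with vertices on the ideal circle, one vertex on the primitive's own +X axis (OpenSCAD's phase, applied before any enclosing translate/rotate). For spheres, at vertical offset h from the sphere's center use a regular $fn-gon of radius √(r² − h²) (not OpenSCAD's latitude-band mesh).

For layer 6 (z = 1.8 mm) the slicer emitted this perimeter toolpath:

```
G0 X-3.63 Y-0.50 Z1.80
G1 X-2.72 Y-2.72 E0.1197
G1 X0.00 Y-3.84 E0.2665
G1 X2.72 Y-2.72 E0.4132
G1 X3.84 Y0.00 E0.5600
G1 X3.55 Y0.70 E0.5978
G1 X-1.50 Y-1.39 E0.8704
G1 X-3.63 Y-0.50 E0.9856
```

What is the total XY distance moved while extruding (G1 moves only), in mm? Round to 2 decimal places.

Sum the Euclidean lengths of each G1 segment: total = 19.76 mm.

19.76 mm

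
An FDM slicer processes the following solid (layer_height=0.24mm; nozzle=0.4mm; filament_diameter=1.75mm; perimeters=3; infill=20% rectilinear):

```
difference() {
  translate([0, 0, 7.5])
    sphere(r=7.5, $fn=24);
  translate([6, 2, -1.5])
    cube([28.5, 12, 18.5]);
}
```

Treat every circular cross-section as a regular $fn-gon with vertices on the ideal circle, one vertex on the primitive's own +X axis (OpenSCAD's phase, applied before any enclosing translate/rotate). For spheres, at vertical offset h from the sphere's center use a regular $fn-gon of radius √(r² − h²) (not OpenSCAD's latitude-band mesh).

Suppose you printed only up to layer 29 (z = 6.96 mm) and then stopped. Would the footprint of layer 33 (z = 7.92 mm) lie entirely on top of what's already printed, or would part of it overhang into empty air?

Compare the two slices. At z = 6.96: the r=7.5 sphere slices to a regular 24-gon of circumradius 7.481 (√(r²−h²) with h=0.54 from center) (area = (24/2)·7.481²·sin(360°/24) = 173.80 mm²); the 28.5×12 cube at (6, 2) contributes its full rectangle (area 342.00 mm²); Taking the first minus the rest: starting from the r=7.5 sphere (173.80 mm²), the 28.5×12 cube at (6, 2) partially overlaps it — only the 1.61 mm² overlap (of its 342.00 mm²) is removed, clipping the outline — area = 172.19 mm². At z = 7.92: the r=7.5 sphere contributes a regular 24-gon of circumradius √(7.5²−0.42²) = 7.488 (area = (24/2)·7.488²·sin(360°/24) = 174.15 mm²); the 28.5×12 cube at (6, 2) contributes its full rectangle (area 342.00 mm²); After the difference (first − rest): starting from the r=7.5 sphere (174.15 mm²), the 28.5×12 cube at (6, 2) partially overlaps it — only the 1.63 mm² overlap (of its 342.00 mm²) is removed, clipping the outline — area = 172.53 mm². Checking containment: the cross-section at z = 7.92 is a subset of the cross-section at z = 6.96.

entirely on top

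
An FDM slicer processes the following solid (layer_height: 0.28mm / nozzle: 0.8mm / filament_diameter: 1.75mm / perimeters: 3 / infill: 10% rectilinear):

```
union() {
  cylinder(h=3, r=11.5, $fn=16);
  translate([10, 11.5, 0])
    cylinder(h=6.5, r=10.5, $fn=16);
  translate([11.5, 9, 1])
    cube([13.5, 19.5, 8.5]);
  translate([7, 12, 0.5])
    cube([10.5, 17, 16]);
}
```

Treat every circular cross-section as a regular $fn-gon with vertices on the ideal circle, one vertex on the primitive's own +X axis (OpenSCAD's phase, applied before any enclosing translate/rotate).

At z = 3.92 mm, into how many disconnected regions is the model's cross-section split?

1

At z = 3.92 mm: the cylinder is absent (z outside [0, 3]); the r=10.5 cylinder at (10, 11.5) contributes a regular 16-gon of circumradius 10.5; the cube at (11.5, 9) (footprint 13.5×19.5) is included at this height; the 10.5×17 cube at (7, 12) contributes its full rectangle; Combining (union): the regions partially overlap (shared area 233.61 mm²), so overlapping operands fuse into one piece — 1 connected region. The result has 1 disconnected region.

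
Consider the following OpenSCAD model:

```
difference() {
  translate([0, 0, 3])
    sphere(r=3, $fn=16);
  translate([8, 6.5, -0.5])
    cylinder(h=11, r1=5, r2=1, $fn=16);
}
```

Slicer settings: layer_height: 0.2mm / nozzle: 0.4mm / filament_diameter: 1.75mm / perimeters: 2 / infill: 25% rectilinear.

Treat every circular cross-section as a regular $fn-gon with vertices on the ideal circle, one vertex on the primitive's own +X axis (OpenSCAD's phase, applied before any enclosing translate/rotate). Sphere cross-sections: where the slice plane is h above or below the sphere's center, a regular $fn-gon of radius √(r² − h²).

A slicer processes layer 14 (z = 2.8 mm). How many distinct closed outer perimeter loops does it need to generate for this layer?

At z = 2.8 mm: the sphere: section is a regular 16-gon, circumradius = √(r²−h²) = √(3²−0.2²) = 2.993; the cone at (8, 6.5) (r1=5→r2=1) has section circumradius 3.800 here — a regular 16-gon; Subtracting the remaining from the first: starting from the r=3 sphere, the cone at (8, 6.5) misses the remaining region (no effect) — 1 connected region. The result has 1 disconnected region.

1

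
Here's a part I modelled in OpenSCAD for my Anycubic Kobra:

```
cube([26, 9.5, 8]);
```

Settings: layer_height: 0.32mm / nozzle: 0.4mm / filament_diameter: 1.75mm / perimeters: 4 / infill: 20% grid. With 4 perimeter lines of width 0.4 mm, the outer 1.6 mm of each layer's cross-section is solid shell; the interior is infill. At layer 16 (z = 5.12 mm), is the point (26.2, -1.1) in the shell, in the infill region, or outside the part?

At z = 5.12 mm: the cube (footprint 26×9.5) is included at this height. Overall, the cross-section is a single solid region. The nearest boundary edge runs (0.00, 0.00)→(26.00, 0.00); distance from the point to it = 1.12 mm. The point is not inside any of the regions above, so it lies outside the cross-section (1.12 mm from the nearest boundary).

outside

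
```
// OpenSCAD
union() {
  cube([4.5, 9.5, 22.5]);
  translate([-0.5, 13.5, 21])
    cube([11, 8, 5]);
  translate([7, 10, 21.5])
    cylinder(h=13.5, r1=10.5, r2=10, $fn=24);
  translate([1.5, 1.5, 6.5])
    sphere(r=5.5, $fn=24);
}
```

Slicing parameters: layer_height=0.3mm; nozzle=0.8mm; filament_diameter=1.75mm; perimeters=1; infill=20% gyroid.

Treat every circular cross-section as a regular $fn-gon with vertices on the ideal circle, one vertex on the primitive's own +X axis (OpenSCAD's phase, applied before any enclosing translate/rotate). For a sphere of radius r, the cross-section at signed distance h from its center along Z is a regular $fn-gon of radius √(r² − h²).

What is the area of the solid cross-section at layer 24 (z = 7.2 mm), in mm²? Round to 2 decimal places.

At z = 7.2 mm: the cube is present — its section is the full 4.5×9.5 rectangle (area 42.75 mm²); the cube at (-0.5, 13.5) is absent (z outside [21, 26]); the cone at (7, 10) does not reach this height (z outside [21.5, 35]); the r=5.5 sphere at (1.5, 1.5) contributes a regular 24-gon of circumradius √(5.5²−0.7²) = 5.455 (area = (24/2)·5.455²·sin(360°/24) = 92.43 mm²); Taking the union: the regions partially overlap — summed areas 135.18 mm² minus the doubly-counted overlap 30.19 mm² gives 104.99 mm² — area = 104.99 mm². Overall, the cross-section is a single solid region. Net area = 104.99 mm².

104.99 mm²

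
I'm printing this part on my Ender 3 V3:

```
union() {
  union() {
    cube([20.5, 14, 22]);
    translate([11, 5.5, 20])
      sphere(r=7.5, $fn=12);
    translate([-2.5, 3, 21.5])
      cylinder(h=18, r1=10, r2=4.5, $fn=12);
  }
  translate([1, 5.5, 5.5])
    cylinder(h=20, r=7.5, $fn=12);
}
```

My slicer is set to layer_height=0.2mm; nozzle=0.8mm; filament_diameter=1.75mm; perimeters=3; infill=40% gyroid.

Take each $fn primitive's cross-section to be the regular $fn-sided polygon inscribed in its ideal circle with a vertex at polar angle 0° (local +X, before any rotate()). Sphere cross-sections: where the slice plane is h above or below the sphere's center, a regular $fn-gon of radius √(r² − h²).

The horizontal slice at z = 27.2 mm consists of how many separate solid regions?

2

At z = 27.2 mm: the cube is absent (z outside [0, 22]); the sphere at (11, 5.5): section is a regular 12-gon, circumradius = √(r²−h²) = √(7.5²−7.2²) = 2.100; the cone at (-2.5, 3) contributes a regular 12-gon of circumradius 8.258 (interpolated between r1=10 and r2=4.5 at t=0.317); Merging all regions: the 2 present regions are separate (no shared area or edge), so areas and boundary lengths simply add and each stays a separate island — 2 connected regions; the cylinder at (1, 5.5) is not intersected at this z (z outside [5.5, 25.5]); Taking the union: only that combined region is present, so the union is just that shape — 2 connected regions. The result has 2 disconnected regions.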